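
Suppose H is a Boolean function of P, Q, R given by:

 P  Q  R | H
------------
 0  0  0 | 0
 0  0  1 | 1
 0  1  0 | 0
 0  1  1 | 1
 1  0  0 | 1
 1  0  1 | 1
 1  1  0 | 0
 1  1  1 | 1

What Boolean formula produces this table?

The 0-rows are (0,0,0), (0,1,0), (1,1,0). Take each as a conjunction (¬P·¬Q·¬R, ¬P·Q·¬R, P·Q·¬R), form their disjunction, and complement — that gives a formula that is 1 everywhere H is.

H(P, Q, R) = ((((P' · Q') · R') + ((P' · Q) · R')) + ((P · Q) · R'))'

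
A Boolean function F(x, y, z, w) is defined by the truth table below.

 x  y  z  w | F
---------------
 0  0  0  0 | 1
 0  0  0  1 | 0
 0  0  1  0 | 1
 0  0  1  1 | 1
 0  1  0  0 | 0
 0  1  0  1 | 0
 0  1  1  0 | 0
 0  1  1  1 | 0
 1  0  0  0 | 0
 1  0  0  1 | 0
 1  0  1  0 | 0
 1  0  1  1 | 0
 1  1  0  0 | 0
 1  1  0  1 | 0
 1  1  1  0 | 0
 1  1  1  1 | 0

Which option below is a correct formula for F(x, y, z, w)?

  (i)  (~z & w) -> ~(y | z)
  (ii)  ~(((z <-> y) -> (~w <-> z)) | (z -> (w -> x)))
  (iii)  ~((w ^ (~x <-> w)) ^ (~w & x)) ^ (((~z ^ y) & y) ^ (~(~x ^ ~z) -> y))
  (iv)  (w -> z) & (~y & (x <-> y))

iv

(i) disagrees with F on (0,0,0,1) (formula → 1, table → 0); rule it out.
(ii) disagrees with F on (0,0,0,0) (formula → 0, table → 1); rule it out.
(iii) disagrees with F on (0,0,0,1) (formula → 1, table → 0); rule it out.
That leaves (iv). Evaluating it on every row reproduces the table of F exactly.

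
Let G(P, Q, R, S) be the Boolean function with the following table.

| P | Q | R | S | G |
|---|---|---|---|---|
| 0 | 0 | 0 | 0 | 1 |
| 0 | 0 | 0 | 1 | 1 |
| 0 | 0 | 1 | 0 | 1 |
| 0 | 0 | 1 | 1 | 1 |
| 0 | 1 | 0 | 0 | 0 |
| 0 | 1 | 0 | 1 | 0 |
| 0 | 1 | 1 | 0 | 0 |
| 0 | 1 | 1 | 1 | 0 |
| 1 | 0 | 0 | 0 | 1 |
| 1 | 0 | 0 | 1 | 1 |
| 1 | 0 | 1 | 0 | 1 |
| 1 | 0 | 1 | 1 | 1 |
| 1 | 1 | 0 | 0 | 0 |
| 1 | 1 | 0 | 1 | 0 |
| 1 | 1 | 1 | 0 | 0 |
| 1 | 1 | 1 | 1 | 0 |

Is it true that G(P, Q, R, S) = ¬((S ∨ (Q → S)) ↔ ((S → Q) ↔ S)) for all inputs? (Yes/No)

Check the formula against G row by row:
  P=0, Q=0, R=0, S=0: formula gives 1, G = 1 ✓
  P=0, Q=0, R=0, S=1: formula gives 1, G = 1 ✓
  P=0, Q=0, R=1, S=0: formula gives 1, G = 1 ✓
  P=0, Q=0, R=1, S=1: formula gives 1, G = 1 ✓
  …and likewise for the remaining 12 rows.
Every row agrees, so the formula is equivalent.

Yes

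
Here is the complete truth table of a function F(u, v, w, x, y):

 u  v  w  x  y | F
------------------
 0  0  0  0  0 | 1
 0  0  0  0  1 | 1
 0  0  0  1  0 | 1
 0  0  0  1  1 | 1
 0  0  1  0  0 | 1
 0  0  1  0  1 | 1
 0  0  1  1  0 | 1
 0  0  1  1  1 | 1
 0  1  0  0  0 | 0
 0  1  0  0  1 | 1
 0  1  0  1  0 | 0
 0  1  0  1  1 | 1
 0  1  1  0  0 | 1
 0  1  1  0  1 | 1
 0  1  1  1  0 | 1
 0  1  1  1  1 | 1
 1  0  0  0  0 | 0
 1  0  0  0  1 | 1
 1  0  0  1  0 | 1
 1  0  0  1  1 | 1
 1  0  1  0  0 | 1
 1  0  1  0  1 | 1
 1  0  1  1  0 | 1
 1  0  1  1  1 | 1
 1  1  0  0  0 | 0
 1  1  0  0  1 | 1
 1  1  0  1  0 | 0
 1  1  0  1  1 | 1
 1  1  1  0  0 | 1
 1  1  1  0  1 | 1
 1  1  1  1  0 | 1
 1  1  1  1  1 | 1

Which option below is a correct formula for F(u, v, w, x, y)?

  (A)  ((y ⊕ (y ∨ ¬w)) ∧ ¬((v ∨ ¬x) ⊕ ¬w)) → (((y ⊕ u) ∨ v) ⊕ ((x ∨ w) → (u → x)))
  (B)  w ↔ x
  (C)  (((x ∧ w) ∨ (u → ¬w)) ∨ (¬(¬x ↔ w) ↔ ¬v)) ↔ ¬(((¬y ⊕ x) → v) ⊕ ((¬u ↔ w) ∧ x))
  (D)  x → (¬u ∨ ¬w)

(B): at (0,0,0,1,0) it gives 0, but F = 1 — eliminated.
(C): at (0,0,0,0,1) it gives 0, but F = 1 — eliminated.
(D): at (0,1,0,0,0) it gives 1, but F = 0 — eliminated.
(A) is the remaining candidate, and it agrees with F on all 32 inputs.

A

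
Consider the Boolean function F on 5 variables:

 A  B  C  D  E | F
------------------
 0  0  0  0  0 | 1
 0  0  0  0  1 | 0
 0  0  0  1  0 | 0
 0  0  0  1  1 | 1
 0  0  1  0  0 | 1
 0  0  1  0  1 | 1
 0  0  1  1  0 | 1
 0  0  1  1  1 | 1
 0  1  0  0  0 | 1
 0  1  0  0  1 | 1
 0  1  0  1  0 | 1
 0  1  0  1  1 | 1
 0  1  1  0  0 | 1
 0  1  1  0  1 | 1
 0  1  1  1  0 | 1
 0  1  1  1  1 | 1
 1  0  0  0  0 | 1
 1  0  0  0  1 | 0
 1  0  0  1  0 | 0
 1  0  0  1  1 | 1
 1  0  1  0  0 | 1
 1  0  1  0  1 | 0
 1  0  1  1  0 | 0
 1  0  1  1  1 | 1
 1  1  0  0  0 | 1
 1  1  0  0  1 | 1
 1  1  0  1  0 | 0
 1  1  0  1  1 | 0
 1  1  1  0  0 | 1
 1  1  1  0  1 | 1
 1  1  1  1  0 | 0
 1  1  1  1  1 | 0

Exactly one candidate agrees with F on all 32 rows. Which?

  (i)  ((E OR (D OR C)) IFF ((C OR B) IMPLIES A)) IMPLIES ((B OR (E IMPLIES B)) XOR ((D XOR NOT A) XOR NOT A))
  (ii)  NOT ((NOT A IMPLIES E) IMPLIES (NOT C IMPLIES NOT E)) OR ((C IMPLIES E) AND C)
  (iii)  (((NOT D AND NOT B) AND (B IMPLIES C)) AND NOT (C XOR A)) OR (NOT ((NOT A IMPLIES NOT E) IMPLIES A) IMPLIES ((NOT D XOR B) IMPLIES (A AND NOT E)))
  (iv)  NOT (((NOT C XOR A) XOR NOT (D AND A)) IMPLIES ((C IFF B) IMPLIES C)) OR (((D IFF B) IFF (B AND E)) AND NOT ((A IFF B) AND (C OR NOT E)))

i

(ii) fails at (0,0,0,0,0): the formula yields 0, F is 1.
(iii) fails at (0,0,0,0,1): the formula yields 1, F is 0.
(iv) fails at (0,0,0,0,0): the formula yields 0, F is 1.
(i) is the remaining candidate, and it agrees with F on all 32 inputs.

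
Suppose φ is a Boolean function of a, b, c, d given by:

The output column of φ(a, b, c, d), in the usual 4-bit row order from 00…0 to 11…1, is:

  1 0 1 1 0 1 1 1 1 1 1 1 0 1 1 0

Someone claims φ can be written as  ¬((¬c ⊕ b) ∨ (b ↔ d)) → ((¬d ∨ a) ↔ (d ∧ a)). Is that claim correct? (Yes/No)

No

Evaluate ¬((¬c ⊕ b) ∨ (b ↔ d)) → ((¬d ∨ a) ↔ (d ∧ a)) on each row and compare to φ:
  a=0, b=0, c=0, d=0: formula gives 1, φ = 1 ✓
  a=0, b=0, c=0, d=1: formula gives 1, but φ = 0 ✗
Since they disagree at (0,0,0,1), the expression is not a correct formula for φ.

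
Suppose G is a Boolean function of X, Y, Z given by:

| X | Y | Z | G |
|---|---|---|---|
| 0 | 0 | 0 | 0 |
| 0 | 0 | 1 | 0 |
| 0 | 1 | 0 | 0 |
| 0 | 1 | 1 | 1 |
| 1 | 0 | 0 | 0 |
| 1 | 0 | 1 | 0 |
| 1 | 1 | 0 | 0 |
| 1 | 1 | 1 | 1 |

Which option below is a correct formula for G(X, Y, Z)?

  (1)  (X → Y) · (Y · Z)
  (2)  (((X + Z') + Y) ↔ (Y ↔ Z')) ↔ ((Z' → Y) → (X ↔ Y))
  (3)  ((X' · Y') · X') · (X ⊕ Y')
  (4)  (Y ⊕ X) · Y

(2) fails at (1,1,0): the formula yields 1, G is 0.
(3) fails at (0,0,0): the formula yields 1, G is 0.
(4) fails at (0,1,0): the formula yields 1, G is 0.
(1) is the remaining candidate, and it agrees with G on all 8 inputs.

1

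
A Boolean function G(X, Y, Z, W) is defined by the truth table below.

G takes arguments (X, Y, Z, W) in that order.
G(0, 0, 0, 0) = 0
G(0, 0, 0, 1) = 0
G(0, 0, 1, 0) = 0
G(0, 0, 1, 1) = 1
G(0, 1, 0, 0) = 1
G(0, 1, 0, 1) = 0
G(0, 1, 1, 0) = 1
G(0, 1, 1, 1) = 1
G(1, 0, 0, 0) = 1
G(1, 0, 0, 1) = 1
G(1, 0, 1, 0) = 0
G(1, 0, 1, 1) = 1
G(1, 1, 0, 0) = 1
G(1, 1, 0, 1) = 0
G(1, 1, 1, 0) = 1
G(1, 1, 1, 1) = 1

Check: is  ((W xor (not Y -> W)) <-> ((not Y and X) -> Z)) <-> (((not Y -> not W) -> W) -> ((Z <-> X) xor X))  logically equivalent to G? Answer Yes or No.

Yes

Evaluate ((W xor (not Y -> W)) <-> ((not Y and X) -> Z)) <-> (((not Y -> not W) -> W) -> ((Z <-> X) xor X)) on each row and compare to G:
  X=0, Y=0, Z=0, W=0: formula gives 0, G = 0 ✓
  X=0, Y=0, Z=0, W=1: formula gives 0, G = 0 ✓
  X=0, Y=0, Z=1, W=0: formula gives 0, G = 0 ✓
  X=0, Y=0, Z=1, W=1: formula gives 1, G = 1 ✓
  …and likewise for the remaining 12 rows.
All 16 rows match — the expression computes G exactly.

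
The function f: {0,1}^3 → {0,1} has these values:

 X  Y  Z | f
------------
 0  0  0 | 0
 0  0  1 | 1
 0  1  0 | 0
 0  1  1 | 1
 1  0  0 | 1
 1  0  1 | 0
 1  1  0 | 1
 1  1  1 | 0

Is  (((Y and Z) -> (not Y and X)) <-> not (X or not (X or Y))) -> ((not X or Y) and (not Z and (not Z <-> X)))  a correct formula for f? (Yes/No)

No

Evaluate (((Y and Z) -> (not Y and X)) <-> not (X or not (X or Y))) -> ((not X or Y) and (not Z and (not Z <-> X))) on each row and compare to f:
  X=0, Y=0, Z=0: formula gives 1, but f = 0 ✗
Since they disagree at (0,0,0), the expression is not a correct formula for f.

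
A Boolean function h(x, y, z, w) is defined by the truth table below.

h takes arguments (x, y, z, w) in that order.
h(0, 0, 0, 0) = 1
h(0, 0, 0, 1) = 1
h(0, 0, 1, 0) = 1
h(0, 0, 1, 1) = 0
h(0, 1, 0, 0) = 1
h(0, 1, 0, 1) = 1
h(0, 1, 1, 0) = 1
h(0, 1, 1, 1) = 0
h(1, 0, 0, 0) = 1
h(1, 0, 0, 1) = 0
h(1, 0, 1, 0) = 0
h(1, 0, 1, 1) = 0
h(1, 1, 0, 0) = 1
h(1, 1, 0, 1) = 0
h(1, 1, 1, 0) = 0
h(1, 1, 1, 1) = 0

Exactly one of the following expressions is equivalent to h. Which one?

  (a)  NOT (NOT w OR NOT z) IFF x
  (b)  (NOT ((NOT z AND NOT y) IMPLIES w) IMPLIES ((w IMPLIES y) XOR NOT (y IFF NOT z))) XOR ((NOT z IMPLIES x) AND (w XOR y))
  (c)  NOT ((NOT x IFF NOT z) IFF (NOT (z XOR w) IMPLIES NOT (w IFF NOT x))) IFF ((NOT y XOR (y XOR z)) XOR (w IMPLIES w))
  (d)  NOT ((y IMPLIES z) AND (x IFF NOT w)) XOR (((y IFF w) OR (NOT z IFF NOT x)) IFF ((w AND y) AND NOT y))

(a) disagrees with h on (1,0,0,0) (formula → 0, table → 1); rule it out.
(b) disagrees with h on (0,0,0,0) (formula → 0, table → 1); rule it out.
(d) disagrees with h on (0,0,0,1) (formula → 0, table → 1); rule it out.
That leaves (c). Evaluating it on every row reproduces the table of h exactly.

c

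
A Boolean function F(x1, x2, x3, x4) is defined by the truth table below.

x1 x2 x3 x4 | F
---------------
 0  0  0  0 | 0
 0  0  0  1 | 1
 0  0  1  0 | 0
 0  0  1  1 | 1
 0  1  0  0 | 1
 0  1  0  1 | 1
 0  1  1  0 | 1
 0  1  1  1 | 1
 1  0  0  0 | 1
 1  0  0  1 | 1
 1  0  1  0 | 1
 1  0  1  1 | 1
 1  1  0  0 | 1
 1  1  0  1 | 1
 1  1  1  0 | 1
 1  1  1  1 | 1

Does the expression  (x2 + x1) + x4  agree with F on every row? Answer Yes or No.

Yes

Evaluate (x2 + x1) + x4 on each row and compare to F:
  x1=0, x2=0, x3=0, x4=0: formula gives 0, F = 0 ✓
  x1=0, x2=0, x3=0, x4=1: formula gives 1, F = 1 ✓
  x1=0, x2=0, x3=1, x4=0: formula gives 0, F = 0 ✓
  x1=0, x2=0, x3=1, x4=1: formula gives 1, F = 1 ✓
  …and likewise for the remaining 12 rows.
No disagreement on any input; they are logically equivalent.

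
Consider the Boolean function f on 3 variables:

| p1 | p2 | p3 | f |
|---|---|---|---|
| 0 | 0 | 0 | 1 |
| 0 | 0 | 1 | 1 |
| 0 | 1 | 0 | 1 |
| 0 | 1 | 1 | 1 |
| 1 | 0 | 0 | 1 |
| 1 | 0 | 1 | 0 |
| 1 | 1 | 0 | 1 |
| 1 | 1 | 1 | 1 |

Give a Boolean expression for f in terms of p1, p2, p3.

Only row (1,0,1) gives 0. So f is 1 everywhere except there — the complement of the minterm p1·¬p2·p3.

f(p1, p2, p3) = NOT ((p1 AND NOT p2) AND p3)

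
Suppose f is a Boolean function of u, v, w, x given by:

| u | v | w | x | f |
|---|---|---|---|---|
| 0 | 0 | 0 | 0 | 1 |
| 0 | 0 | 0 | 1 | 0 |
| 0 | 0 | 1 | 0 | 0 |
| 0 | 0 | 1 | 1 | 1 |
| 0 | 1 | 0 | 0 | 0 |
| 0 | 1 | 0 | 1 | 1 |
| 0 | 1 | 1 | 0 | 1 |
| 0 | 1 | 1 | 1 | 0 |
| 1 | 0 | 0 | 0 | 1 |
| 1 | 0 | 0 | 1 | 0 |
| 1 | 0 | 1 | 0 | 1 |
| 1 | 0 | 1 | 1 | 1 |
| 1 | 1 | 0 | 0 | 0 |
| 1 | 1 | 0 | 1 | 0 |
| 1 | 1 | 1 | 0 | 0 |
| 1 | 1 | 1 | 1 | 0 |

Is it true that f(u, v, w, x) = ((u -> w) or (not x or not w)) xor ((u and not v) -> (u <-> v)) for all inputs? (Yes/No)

No

Evaluate ((u -> w) or (not x or not w)) xor ((u and not v) -> (u <-> v)) on each row and compare to f:
  u=0, v=0, w=0, x=0: formula gives 0, but f = 1 ✗
Since they disagree at (0,0,0,0), the expression is not a correct formula for f.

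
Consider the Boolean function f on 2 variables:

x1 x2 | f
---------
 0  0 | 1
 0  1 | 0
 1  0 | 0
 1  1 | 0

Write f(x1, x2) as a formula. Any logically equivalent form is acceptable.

f(x1, x2) = NOT (x1 OR x2)

The output is 1 only when every input is 0 — NOR of all inputs.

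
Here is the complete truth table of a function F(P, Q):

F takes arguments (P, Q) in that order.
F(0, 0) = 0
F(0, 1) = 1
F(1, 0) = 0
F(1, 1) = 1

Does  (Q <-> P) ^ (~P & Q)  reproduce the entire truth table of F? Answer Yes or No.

No

Check the formula against F row by row:
  P=0, Q=0: formula gives 1, but F = 0 ✗
Row (0,0) is a counterexample, so the formula is not equivalent to F.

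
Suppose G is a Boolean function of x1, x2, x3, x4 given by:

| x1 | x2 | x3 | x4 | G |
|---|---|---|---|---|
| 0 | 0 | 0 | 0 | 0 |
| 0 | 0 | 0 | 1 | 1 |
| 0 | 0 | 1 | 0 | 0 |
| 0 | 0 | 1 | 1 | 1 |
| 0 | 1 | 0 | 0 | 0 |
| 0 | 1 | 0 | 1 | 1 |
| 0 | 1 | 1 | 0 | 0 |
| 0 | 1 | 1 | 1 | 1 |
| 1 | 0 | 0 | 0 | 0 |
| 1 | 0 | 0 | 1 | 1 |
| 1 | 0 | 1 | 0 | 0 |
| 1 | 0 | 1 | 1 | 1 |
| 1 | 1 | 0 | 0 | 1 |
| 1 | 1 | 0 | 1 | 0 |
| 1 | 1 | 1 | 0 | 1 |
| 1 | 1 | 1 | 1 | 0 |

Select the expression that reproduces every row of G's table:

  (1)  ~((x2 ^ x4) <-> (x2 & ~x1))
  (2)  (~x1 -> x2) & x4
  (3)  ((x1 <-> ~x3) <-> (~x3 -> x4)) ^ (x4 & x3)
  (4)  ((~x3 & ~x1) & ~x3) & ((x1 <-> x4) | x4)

1

(2): at (0,0,0,1) it gives 0, but G = 1 — eliminated.
(3): at (0,0,0,0) it gives 1, but G = 0 — eliminated.
(4): at (0,0,0,0) it gives 1, but G = 0 — eliminated.
(1) is the remaining candidate, and it agrees with G on all 16 inputs.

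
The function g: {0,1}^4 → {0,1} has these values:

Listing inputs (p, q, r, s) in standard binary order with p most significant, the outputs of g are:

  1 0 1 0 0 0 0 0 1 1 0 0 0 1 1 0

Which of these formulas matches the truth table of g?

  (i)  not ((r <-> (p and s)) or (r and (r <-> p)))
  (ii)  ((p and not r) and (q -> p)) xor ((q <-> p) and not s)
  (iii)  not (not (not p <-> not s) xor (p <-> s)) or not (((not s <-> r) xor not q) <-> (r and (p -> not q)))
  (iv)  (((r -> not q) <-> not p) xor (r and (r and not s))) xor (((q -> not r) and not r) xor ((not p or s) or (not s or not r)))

(i): at (0,0,0,0) it gives 0, but g = 1 — eliminated.
(iii): at (0,1,0,1) it gives 1, but g = 0 — eliminated.
(iv): at (0,0,0,1) it gives 1, but g = 0 — eliminated.
(ii) is the remaining candidate, and it agrees with g on all 16 inputs.

ii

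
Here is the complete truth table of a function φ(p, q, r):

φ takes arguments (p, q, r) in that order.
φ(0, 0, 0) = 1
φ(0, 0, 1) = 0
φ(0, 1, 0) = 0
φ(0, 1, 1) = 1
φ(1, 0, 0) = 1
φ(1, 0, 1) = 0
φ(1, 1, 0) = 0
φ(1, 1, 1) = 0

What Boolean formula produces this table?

The 1-rows are (0,0,0), (0,1,1), (1,0,0). Each contributes one minterm — ¬p·¬q·¬r; ¬p·q·r; p·¬q·¬r — and their disjunction is a sum-of-products form of φ.

φ(p, q, r) = (((~p & ~q) & ~r) | ((~p & q) & r)) | ((p & ~q) & ~r)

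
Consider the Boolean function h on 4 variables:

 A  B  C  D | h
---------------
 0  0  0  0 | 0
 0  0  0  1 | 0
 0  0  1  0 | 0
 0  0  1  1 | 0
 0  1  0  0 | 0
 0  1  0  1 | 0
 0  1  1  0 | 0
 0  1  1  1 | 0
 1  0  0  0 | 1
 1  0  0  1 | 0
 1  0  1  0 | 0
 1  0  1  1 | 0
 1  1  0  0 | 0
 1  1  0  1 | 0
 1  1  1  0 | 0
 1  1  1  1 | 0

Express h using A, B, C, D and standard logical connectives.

Only row (1,0,0,0) gives 1. That row's minterm A·¬B·¬C·¬D is h directly.

h(A, B, C, D) = ((A · B') · C') · D'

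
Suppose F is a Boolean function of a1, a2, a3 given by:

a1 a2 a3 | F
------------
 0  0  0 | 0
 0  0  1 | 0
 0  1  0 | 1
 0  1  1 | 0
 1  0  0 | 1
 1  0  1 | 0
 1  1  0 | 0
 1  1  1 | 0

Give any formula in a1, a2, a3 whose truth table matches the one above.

F(a1, a2, a3) = ((~a1 & a2) & ~a3) | ((a1 & ~a2) & ~a3)

F=1 on 2 inputs: (0,1,0), (1,0,0). Reading each as a conjunction of literals (¬a1·a2·¬a3, a1·¬a2·¬a3) and taking the OR gives the canonical DNF.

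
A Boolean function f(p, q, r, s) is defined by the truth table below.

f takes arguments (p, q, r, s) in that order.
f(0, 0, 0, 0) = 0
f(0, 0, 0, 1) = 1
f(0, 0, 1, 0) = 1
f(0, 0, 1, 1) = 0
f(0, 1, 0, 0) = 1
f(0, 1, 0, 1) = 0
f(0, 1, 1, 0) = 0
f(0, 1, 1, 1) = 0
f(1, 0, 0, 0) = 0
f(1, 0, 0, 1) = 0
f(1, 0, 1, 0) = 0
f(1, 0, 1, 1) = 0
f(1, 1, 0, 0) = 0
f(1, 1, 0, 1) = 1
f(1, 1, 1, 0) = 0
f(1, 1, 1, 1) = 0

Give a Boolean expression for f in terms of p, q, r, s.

f=1 on 4 inputs: (0,0,0,1), (0,0,1,0), (0,1,0,0), (1,1,0,1). Reading each as a conjunction of literals (¬p·¬q·¬r·s, ¬p·¬q·r·¬s, ¬p·q·¬r·¬s, p·q·¬r·s) and taking the OR gives the canonical DNF.

f(p, q, r, s) = (((((NOT p AND NOT q) AND NOT r) AND s) OR (((NOT p AND NOT q) AND r) AND NOT s)) OR (((NOT p AND q) AND NOT r) AND NOT s)) OR (((p AND q) AND NOT r) AND s)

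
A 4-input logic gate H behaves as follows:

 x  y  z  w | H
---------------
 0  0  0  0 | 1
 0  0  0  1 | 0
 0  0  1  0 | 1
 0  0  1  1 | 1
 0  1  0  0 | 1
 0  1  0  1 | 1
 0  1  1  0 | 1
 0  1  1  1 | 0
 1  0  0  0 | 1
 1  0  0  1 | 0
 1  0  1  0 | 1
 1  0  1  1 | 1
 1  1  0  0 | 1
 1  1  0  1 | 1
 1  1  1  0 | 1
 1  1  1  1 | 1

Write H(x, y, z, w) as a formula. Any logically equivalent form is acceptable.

There are just 3 zero rows: (0,0,0,1), (0,1,1,1), (1,0,0,1). Their minterms are ¬x·¬y·¬z·w, ¬x·y·z·w, x·¬y·¬z·w; the OR of those covers precisely the 0-outputs, and negating it yields H.

H(x, y, z, w) = ~(((((~x & ~y) & ~z) & w) | (((~x & y) & z) & w)) | (((x & ~y) & ~z) & w))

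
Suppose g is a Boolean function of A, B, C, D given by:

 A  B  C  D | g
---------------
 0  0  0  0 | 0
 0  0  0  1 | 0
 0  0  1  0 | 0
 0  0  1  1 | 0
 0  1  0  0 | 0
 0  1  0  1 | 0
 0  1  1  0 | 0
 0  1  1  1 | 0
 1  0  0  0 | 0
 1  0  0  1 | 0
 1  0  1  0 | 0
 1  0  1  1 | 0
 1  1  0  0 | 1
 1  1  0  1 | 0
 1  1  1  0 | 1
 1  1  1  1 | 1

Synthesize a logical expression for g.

g(A, B, C, D) = ((((A and B) and not C) and not D) or (((A and B) and C) and not D)) or (((A and B) and C) and D)

Collect the rows where g=1 — (1,1,0,0), (1,1,1,0), (1,1,1,1) — and write one minterm per row: A·B·¬C·¬D, A·B·C·¬D, A·B·C·D. Their union (logical OR) reproduces the table exactly.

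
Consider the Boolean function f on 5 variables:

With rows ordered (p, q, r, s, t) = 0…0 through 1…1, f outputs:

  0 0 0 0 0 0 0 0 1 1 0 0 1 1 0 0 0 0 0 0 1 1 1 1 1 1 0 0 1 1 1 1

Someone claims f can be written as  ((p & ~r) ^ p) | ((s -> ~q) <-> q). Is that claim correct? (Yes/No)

Evaluate ((p & ~r) ^ p) | ((s -> ~q) <-> q) on each row and compare to f:
  p=0, q=0, r=0, s=0, t=0: formula gives 0, f = 0 ✓
  p=0, q=0, r=0, s=0, t=1: formula gives 0, f = 0 ✓
  p=0, q=0, r=0, s=1, t=0: formula gives 0, f = 0 ✓
  p=0, q=0, r=0, s=1, t=1: formula gives 0, f = 0 ✓
  …and likewise for the remaining 28 rows.
All 32 rows match — the expression computes f exactly.

Yes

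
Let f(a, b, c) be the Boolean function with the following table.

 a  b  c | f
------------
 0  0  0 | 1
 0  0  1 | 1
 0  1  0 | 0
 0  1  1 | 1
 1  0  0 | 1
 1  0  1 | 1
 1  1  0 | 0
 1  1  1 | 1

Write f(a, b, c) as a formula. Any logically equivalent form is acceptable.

There are just 2 zero rows: (0,1,0), (1,1,0). Their minterms are ¬a·b·¬c, a·b·¬c; the OR of those covers precisely the 0-outputs, and negating it yields f.

f(a, b, c) = not (((not a and b) and not c) or ((a and b) and not c))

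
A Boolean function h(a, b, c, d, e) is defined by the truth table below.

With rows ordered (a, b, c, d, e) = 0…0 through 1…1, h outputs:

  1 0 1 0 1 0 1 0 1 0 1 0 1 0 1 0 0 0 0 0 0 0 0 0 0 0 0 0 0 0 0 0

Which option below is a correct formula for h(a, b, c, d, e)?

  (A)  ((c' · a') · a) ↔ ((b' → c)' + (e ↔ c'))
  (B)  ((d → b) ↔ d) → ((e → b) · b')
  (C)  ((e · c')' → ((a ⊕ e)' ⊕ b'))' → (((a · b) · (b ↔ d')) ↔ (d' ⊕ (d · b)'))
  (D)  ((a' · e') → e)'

D

(A) disagrees with h on (0,0,0,0,0) (formula → 0, table → 1); rule it out.
(B) disagrees with h on (0,0,0,0,1) (formula → 1, table → 0); rule it out.
(C) disagrees with h on (0,0,0,0,1) (formula → 1, table → 0); rule it out.
That leaves (D). Evaluating it on every row reproduces the table of h exactly.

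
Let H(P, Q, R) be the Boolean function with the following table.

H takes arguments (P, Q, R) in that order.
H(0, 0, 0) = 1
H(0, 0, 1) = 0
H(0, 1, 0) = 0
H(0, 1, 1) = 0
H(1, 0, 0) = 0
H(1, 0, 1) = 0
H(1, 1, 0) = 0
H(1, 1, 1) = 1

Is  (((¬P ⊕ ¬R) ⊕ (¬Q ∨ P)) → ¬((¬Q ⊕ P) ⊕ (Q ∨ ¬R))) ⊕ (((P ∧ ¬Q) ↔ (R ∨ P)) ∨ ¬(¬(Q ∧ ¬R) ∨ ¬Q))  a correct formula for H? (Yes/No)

Check the formula against H row by row:
  P=0, Q=0, R=0: formula gives 0, but H = 1 ✗
A single disagreement suffices: at (0,0,0) they differ, so the formula does not compute H.

No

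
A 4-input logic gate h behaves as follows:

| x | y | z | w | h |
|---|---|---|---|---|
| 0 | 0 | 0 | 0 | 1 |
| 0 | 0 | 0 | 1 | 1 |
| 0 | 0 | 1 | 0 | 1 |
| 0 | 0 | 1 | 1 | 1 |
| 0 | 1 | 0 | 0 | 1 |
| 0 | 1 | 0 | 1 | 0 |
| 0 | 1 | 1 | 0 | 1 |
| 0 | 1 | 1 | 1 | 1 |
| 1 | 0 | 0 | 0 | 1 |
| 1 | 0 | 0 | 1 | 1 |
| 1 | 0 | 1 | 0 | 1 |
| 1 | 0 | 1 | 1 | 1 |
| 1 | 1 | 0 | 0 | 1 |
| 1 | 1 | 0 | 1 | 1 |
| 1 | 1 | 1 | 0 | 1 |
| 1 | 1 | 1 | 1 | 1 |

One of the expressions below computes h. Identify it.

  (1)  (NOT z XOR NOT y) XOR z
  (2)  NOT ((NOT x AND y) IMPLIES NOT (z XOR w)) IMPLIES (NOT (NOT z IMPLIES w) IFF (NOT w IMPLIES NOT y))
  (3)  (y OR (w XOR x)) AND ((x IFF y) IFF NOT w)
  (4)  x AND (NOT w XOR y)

(1) disagrees with h on (0,0,0,0) (formula → 0, table → 1); rule it out.
(3) disagrees with h on (0,0,0,0) (formula → 0, table → 1); rule it out.
(4) disagrees with h on (0,0,0,0) (formula → 0, table → 1); rule it out.
That leaves (2). Evaluating it on every row reproduces the table of h exactly.

2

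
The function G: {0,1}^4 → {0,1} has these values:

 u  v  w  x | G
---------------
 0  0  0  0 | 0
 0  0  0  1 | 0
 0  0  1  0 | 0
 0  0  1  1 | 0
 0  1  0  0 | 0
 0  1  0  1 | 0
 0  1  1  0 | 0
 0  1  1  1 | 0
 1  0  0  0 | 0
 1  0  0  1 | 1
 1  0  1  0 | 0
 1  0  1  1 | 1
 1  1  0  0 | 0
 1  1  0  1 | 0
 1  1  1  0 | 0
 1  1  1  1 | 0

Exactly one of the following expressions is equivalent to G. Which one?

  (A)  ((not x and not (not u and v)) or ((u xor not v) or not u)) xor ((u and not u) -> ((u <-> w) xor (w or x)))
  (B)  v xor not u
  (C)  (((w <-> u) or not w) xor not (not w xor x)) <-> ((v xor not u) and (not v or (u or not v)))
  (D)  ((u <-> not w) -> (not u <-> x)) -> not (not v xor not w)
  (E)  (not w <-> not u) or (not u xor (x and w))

A

(B) fails at (0,0,0,0): the formula yields 1, G is 0.
(C) fails at (0,0,0,0): the formula yields 1, G is 0.
(D) fails at (0,0,0,0): the formula yields 1, G is 0.
(E) fails at (0,0,0,0): the formula yields 1, G is 0.
Only (A) survives; checking it on all 16 rows confirms it matches G.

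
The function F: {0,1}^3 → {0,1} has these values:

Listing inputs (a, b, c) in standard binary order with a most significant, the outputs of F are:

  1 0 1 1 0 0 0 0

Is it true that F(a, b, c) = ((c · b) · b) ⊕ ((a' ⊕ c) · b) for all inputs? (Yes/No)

Check the formula against F row by row:
  a=0, b=0, c=0: formula gives 0, but F = 1 ✗
Row (0,0,0) is a counterexample, so the formula is not equivalent to F.

No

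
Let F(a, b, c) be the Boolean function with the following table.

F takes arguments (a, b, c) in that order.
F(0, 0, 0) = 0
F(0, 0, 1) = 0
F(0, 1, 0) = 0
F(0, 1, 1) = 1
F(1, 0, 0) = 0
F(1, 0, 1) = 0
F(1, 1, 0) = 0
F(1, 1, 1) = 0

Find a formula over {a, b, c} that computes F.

Only row (0,1,1) gives 1. That row's minterm ¬a·b·c is F directly.

F(a, b, c) = (NOT a AND b) AND c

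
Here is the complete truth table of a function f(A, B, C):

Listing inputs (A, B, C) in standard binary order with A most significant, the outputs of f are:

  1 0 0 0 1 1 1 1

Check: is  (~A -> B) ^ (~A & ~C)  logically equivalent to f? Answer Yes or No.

No

Test each input against both f and the formula:
  A=0, B=0, C=0: formula gives 1, f = 1 ✓
  A=0, B=0, C=1: formula gives 0, f = 0 ✓
  A=0, B=1, C=0: formula gives 0, f = 0 ✓
  A=0, B=1, C=1: formula gives 1, but f = 0 ✗
Row (0,1,1) is a counterexample, so the formula is not equivalent to f.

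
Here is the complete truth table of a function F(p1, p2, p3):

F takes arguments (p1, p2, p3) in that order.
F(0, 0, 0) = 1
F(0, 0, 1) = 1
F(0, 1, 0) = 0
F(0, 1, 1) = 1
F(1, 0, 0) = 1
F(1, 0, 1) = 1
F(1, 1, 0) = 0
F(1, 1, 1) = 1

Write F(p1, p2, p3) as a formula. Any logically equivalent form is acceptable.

F is 0 on only 2 rows — (0,1,0), (1,1,0). Writing each as a minterm (¬p1·p2·¬p3, p1·p2·¬p3) and OR-ing them characterizes exactly where F=0, so F is the negation of that disjunction.

F(p1, p2, p3) = NOT (((NOT p1 AND p2) AND NOT p3) OR ((p1 AND p2) AND NOT p3))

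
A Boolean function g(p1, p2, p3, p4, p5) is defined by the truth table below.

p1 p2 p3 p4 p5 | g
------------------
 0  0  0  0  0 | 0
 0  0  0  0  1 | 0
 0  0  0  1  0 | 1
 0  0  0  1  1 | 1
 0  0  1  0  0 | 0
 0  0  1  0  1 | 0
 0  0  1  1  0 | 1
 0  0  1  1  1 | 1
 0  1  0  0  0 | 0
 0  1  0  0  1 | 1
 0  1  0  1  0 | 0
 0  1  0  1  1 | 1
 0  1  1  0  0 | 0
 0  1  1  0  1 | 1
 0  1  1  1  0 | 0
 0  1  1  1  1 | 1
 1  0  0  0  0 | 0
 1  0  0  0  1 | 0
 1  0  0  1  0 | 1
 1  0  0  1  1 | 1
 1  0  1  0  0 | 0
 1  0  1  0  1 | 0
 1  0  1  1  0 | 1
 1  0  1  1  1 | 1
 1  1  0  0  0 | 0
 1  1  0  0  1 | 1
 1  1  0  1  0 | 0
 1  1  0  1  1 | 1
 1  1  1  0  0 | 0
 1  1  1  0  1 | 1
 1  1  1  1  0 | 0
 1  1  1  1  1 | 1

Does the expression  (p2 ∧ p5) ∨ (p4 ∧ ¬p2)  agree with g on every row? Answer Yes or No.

Yes

Check the formula against g row by row:
  p1=0, p2=0, p3=0, p4=0, p5=0: formula gives 0, g = 0 ✓
  p1=0, p2=0, p3=0, p4=0, p5=1: formula gives 0, g = 0 ✓
  p1=0, p2=0, p3=0, p4=1, p5=0: formula gives 1, g = 1 ✓
  p1=0, p2=0, p3=0, p4=1, p5=1: formula gives 1, g = 1 ✓
  …and likewise for the remaining 28 rows.
No disagreement on any input; they are logically equivalent.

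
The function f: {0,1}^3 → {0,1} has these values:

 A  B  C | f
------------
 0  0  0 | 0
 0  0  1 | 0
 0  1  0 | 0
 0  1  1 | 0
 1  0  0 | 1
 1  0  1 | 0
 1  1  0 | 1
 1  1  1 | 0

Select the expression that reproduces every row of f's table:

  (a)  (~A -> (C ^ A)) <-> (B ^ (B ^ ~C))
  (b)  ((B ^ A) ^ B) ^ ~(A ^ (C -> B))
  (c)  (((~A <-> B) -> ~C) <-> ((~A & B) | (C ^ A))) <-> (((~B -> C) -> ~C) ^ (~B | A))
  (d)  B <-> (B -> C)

a

(b) disagrees with f on (0,0,1) (formula → 1, table → 0); rule it out.
(c) disagrees with f on (0,0,0) (formula → 1, table → 0); rule it out.
(d) disagrees with f on (0,1,1) (formula → 1, table → 0); rule it out.
Only (a) survives; checking it on all 8 rows confirms it matches f.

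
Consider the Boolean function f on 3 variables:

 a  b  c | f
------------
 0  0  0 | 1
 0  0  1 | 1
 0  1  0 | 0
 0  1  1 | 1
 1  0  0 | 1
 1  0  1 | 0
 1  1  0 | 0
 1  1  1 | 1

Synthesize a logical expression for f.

There are just 3 zero rows: (0,1,0), (1,0,1), (1,1,0). Their minterms are ¬a·b·¬c, a·¬b·c, a·b·¬c; the OR of those covers precisely the 0-outputs, and negating it yields f.

f(a, b, c) = NOT ((((NOT a AND b) AND NOT c) OR ((a AND NOT b) AND c)) OR ((a AND b) AND NOT c))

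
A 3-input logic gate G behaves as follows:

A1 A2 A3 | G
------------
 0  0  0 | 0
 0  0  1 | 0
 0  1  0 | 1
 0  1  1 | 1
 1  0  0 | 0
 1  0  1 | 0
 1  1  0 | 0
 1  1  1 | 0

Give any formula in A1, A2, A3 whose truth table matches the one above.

G(A1, A2, A3) = ((~A1 & A2) & ~A3) | ((~A1 & A2) & A3)

The 1-rows are (0,1,0), (0,1,1). Each contributes one minterm — ¬A1·A2·¬A3; ¬A1·A2·A3 — and their disjunction is a sum-of-products form of G.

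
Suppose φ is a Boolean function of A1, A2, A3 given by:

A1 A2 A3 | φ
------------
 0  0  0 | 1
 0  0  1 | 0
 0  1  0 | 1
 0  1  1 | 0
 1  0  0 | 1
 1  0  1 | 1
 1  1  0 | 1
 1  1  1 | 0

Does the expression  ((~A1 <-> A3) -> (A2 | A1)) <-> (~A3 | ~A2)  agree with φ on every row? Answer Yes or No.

Check the formula against φ row by row:
  A1=0, A2=0, A3=0: formula gives 1, φ = 1 ✓
  A1=0, A2=0, A3=1: formula gives 0, φ = 0 ✓
  A1=0, A2=1, A3=0: formula gives 1, φ = 1 ✓
  A1=0, A2=1, A3=1: formula gives 0, φ = 0 ✓
  A1=1, A2=0, A3=0: formula gives 1, φ = 1 ✓
  …and likewise for the remaining 3 rows.
All 8 rows match — the expression computes φ exactly.

Yes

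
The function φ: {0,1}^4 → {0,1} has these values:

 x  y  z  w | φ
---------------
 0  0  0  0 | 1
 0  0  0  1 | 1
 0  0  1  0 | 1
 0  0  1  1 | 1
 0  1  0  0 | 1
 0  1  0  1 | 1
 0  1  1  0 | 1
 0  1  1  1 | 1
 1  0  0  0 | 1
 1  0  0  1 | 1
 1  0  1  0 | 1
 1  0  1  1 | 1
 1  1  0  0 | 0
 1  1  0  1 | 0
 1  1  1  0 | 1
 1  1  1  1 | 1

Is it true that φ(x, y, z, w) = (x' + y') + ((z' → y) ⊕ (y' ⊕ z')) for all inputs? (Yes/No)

Yes

Evaluate (x' + y') + ((z' → y) ⊕ (y' ⊕ z')) on each row and compare to φ:
  x=0, y=0, z=0, w=0: formula gives 1, φ = 1 ✓
  x=0, y=0, z=0, w=1: formula gives 1, φ = 1 ✓
  x=0, y=0, z=1, w=0: formula gives 1, φ = 1 ✓
  x=0, y=0, z=1, w=1: formula gives 1, φ = 1 ✓
  … (the remaining 12 rows also agree.)
All 16 rows match — the expression computes φ exactly.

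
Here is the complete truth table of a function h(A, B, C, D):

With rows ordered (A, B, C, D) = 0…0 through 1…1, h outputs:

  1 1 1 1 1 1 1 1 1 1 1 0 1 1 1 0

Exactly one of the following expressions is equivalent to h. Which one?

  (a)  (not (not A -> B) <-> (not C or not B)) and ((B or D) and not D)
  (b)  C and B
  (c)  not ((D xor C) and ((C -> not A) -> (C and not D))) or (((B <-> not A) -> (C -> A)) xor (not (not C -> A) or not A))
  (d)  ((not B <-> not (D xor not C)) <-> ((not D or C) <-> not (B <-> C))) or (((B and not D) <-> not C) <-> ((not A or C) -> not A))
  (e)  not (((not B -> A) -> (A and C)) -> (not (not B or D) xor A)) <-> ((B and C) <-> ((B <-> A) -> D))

d

(a) disagrees with h on (0,0,0,0) (formula → 0, table → 1); rule it out.
(b) disagrees with h on (0,0,0,0) (formula → 0, table → 1); rule it out.
(c) disagrees with h on (0,0,1,0) (formula → 0, table → 1); rule it out.
(e) disagrees with h on (0,0,0,1) (formula → 0, table → 1); rule it out.
That leaves (d). Evaluating it on every row reproduces the table of h exactly.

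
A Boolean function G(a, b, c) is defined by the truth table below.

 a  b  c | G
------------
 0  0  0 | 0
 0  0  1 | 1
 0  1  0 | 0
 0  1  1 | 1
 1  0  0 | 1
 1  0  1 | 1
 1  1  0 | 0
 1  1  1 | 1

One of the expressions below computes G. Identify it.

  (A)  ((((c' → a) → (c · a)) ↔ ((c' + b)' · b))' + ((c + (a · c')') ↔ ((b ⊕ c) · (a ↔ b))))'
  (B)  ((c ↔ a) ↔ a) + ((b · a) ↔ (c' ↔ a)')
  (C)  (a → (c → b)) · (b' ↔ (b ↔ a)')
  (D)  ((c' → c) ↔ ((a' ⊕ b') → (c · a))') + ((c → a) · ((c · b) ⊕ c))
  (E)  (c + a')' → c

(A) fails at (0,0,1): the formula yields 0, G is 1.
(C) fails at (0,0,1): the formula yields 0, G is 1.
(D) fails at (0,0,0): the formula yields 1, G is 0.
(E) fails at (0,0,0): the formula yields 1, G is 0.
That leaves (B). Evaluating it on every row reproduces the table of G exactly.

B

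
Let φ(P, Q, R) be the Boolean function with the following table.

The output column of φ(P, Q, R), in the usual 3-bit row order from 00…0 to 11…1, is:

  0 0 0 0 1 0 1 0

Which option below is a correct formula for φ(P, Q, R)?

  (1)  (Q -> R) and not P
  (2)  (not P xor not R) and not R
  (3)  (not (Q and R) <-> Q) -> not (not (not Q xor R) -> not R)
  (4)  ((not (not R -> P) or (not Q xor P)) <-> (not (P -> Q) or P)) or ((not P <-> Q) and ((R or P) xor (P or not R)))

(1) disagrees with φ on (0,0,0) (formula → 1, table → 0); rule it out.
(3) disagrees with φ on (0,0,0) (formula → 1, table → 0); rule it out.
(4) disagrees with φ on (0,1,0) (formula → 1, table → 0); rule it out.
(2) is the remaining candidate, and it agrees with φ on all 8 inputs.

2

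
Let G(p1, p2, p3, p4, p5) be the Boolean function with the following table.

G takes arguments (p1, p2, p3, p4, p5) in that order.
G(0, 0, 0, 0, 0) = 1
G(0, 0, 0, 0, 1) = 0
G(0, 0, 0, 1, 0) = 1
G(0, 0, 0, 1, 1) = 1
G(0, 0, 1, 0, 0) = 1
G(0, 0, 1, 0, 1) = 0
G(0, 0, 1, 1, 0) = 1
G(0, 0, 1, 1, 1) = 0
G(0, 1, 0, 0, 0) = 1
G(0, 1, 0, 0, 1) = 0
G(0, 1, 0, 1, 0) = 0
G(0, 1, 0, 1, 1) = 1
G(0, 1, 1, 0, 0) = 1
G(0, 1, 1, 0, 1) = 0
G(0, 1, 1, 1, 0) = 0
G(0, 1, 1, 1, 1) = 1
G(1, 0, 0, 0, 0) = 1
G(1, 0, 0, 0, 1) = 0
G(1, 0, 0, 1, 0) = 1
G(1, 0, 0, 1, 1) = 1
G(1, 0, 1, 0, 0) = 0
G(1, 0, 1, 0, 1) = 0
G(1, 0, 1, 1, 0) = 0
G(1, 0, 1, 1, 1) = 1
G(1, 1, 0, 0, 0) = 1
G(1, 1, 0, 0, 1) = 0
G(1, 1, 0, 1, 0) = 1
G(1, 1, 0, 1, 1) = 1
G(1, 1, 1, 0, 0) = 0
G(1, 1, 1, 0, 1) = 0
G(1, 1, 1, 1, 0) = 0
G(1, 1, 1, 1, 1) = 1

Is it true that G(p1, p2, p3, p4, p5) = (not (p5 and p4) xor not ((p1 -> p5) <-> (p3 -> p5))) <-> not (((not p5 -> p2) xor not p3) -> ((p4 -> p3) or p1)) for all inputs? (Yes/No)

No

Check the formula against G row by row:
  p1=0, p2=0, p3=0, p4=0, p5=0: formula gives 0, but G = 1 ✗
Since they disagree at (0,0,0,0,0), the expression is not a correct formula for G.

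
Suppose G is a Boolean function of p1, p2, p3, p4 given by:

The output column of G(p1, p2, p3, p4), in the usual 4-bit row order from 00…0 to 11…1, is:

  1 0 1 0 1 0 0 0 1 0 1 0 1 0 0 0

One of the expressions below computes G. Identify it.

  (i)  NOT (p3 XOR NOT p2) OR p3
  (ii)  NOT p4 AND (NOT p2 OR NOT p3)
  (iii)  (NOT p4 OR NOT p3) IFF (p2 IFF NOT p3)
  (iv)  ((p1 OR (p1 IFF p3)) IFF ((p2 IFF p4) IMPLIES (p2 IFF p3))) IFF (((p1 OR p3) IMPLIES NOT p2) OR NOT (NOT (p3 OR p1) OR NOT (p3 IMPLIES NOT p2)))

ii

(i): at (0,0,0,0) it gives 0, but G = 1 — eliminated.
(iii): at (0,0,0,0) it gives 0, but G = 1 — eliminated.
(iv): at (0,0,0,1) it gives 1, but G = 0 — eliminated.
That leaves (ii). Evaluating it on every row reproduces the table of G exactly.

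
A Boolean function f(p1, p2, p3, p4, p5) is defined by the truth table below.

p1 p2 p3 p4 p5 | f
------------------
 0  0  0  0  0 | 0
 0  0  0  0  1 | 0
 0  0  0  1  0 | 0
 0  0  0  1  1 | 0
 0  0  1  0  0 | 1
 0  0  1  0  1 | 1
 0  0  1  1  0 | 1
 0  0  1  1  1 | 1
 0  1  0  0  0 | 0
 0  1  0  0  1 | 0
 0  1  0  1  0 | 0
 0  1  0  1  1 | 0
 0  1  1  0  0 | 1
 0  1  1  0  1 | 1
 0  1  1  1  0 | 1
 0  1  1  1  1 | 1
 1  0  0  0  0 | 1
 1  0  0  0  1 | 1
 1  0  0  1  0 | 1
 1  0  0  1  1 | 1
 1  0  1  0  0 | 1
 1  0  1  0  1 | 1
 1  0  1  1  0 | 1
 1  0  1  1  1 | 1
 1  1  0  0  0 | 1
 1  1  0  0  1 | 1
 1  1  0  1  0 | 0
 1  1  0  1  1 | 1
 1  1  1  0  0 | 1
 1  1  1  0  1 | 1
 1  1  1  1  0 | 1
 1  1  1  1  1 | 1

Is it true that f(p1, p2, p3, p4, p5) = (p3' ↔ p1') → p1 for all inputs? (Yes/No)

Evaluate (p3' ↔ p1') → p1 on each row and compare to f:
  p1=0, p2=0, p3=0, p4=0, p5=0: formula gives 0, f = 0 ✓
  p1=0, p2=0, p3=0, p4=0, p5=1: formula gives 0, f = 0 ✓
  p1=0, p2=0, p3=0, p4=1, p5=0: formula gives 0, f = 0 ✓
  p1=0, p2=0, p3=0, p4=1, p5=1: formula gives 0, f = 0 ✓
  …
  p1=1, p2=1, p3=0, p4=1, p5=0: formula gives 1, but f = 0 ✗
Row (1,1,0,1,0) is a counterexample, so the formula is not equivalent to f.

No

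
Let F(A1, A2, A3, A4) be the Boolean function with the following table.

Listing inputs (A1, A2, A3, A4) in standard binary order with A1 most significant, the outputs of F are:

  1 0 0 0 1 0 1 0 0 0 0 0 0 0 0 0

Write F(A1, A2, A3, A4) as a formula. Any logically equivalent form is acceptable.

Collect the rows where F=1 — (0,0,0,0), (0,1,0,0), (0,1,1,0) — and write one minterm per row: ¬A1·¬A2·¬A3·¬A4, ¬A1·A2·¬A3·¬A4, ¬A1·A2·A3·¬A4. Their union (logical OR) reproduces the table exactly.

F(A1, A2, A3, A4) = ((((~A1 & ~A2) & ~A3) & ~A4) | (((~A1 & A2) & ~A3) & ~A4)) | (((~A1 & A2) & A3) & ~A4)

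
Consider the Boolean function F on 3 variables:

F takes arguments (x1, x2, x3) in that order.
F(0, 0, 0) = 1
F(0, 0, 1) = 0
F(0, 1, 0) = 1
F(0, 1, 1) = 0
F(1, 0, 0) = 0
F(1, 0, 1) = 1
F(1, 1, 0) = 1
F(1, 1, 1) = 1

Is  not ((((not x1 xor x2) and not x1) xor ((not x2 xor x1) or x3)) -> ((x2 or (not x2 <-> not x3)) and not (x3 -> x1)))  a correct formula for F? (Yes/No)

No

Check the formula against F row by row:
  x1=0, x2=0, x3=0: formula gives 0, but F = 1 ✗
Row (0,0,0) is a counterexample, so the formula is not equivalent to F.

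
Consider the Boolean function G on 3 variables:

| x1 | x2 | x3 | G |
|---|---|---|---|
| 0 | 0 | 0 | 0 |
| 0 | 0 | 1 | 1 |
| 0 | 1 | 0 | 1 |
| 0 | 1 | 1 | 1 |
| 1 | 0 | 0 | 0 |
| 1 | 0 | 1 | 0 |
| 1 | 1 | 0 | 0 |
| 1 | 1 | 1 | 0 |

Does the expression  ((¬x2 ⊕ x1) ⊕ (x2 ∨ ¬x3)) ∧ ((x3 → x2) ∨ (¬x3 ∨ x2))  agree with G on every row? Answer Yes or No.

Test each input against both G and the formula:
  x1=0, x2=0, x3=0: formula gives 0, G = 0 ✓
  x1=0, x2=0, x3=1: formula gives 0, but G = 1 ✗
Row (0,0,1) is a counterexample, so the formula is not equivalent to G.

No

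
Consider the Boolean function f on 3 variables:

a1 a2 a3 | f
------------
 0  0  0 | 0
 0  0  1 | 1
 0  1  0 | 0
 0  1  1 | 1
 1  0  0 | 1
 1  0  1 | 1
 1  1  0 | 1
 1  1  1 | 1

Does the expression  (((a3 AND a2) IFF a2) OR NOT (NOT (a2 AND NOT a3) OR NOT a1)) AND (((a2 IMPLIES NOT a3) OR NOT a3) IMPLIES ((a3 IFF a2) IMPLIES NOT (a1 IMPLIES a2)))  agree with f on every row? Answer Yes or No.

Yes

Test each input against both f and the formula:
  a1=0, a2=0, a3=0: formula gives 0, f = 0 ✓
  a1=0, a2=0, a3=1: formula gives 1, f = 1 ✓
  a1=0, a2=1, a3=0: formula gives 0, f = 0 ✓
  a1=0, a2=1, a3=1: formula gives 1, f = 1 ✓
  a1=1, a2=0, a3=0: formula gives 1, f = 1 ✓
  … (the remaining 3 rows also agree.)
No disagreement on any input; they are logically equivalent.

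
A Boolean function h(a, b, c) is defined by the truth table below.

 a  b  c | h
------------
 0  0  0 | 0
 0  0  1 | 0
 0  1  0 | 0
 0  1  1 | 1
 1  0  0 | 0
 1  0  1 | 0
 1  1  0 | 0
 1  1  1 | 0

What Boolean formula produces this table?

h(a, b, c) = (a' · b) · c

h is 1 on exactly one input, (0,1,1), whose minterm is ¬a·b·c. So h is just that conjunction.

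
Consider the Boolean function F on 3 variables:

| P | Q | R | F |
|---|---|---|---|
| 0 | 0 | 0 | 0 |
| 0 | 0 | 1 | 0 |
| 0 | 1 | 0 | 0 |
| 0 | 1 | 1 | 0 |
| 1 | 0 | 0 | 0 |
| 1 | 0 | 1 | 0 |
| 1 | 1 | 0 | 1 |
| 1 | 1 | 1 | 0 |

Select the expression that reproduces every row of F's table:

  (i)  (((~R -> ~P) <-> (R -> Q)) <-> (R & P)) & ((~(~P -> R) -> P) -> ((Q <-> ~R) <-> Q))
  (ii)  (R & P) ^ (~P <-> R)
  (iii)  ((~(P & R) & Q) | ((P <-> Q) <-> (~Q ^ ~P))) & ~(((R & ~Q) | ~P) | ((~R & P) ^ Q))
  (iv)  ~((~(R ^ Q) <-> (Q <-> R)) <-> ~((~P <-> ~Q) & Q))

iii

(i): at (1,0,0) it gives 1, but F = 0 — eliminated.
(ii): at (0,0,1) it gives 1, but F = 0 — eliminated.
(iv): at (1,1,1) it gives 1, but F = 0 — eliminated.
(iii) is the remaining candidate, and it agrees with F on all 8 inputs.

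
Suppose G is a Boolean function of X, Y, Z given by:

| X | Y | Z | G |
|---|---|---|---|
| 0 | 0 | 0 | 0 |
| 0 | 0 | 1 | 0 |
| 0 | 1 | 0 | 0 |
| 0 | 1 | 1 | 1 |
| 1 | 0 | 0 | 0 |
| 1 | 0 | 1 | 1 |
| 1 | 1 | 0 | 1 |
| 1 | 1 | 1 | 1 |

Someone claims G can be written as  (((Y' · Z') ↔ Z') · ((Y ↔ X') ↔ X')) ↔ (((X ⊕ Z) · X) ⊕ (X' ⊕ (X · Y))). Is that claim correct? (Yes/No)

Test each input against both G and the formula:
  X=0, Y=0, Z=0: formula gives 0, G = 0 ✓
  X=0, Y=0, Z=1: formula gives 0, G = 0 ✓
  X=0, Y=1, Z=0: formula gives 0, G = 0 ✓
  X=0, Y=1, Z=1: formula gives 1, G = 1 ✓
  X=1, Y=0, Z=0: formula gives 0, G = 0 ✓
  … (the remaining 3 rows also agree.)
Every row agrees, so the formula is equivalent.

Yes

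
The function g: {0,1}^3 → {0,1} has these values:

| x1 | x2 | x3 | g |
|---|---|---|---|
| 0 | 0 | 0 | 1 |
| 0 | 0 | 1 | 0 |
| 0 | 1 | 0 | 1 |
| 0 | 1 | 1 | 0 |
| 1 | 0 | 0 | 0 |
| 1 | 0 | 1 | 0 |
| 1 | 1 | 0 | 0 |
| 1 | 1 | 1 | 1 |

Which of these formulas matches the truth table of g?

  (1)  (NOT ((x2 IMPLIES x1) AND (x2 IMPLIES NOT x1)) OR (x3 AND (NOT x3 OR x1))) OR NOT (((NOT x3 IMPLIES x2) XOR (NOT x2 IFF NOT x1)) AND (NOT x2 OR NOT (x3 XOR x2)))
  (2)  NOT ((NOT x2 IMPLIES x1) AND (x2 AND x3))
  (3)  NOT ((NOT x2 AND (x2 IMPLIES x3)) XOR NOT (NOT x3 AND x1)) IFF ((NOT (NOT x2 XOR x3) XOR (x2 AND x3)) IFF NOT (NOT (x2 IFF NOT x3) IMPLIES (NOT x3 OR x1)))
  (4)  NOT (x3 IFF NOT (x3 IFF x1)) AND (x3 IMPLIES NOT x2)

3

(1) disagrees with g on (0,0,0) (formula → 0, table → 1); rule it out.
(2) disagrees with g on (0,0,1) (formula → 1, table → 0); rule it out.
(4) disagrees with g on (0,0,0) (formula → 0, table → 1); rule it out.
(3) is the remaining candidate, and it agrees with g on all 8 inputs.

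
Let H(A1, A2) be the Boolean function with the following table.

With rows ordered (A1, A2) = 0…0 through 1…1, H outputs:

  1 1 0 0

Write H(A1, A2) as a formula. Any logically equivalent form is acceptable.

The output is the negation of A1.

H(A1, A2) = A1'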